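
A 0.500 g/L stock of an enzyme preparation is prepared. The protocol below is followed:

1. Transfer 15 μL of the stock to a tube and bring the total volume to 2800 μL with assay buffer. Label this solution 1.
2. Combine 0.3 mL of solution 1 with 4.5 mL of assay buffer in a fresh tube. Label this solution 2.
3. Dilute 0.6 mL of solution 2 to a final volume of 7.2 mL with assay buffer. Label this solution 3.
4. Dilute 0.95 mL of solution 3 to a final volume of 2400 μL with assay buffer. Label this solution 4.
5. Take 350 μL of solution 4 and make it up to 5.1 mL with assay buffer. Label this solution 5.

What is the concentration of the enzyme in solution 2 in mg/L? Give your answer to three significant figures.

0.167 mg/L

Step 1: 15 μL brought to 2800 μL → factor 2800/15 = 186.67
Step 2: 0.3 mL + 4.5 mL = 4.8 mL total → factor 4.8/0.3 = 16
Dilution factor through solution 2 = 186.67 × 16 = 2986.7
[solution 2] = 0.500 g/L / 2986.7 = 0.0001674 g/L = 0.167 mg/L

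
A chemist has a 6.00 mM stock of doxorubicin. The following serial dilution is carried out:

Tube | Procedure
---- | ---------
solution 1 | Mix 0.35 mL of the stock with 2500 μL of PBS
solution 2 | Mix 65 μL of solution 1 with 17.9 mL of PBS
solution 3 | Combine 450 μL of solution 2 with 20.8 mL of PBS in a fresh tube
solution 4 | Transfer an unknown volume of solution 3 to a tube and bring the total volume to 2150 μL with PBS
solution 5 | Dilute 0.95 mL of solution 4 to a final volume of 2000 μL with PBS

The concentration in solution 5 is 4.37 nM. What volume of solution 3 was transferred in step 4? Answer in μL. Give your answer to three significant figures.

Step 1: 0.35 mL + 2500 μL = 2.85 mL total → factor 2.85/0.35 = 8.1429
Step 2: 65 μL + 17.9 mL = 17965 μL total → factor 17965/65 = 276.38
Step 3: 450 μL + 20.8 mL = 21250 μL total → factor 21250/450 = 47.222
Step 4: v brought to 2150 μL → factor = 2150 μL/v
Step 5: 0.95 mL brought to 2000 μL → factor 2/0.95 = 2.1053
Product of known-step factors = 2.2374 × 10^5
Overall factor = 6.00 mM / (4.37 nM) = 1.373 × 10^6
Step-4 factor = 1.373 × 10^6 / 2.2374 × 10^5 = 6.1366
v = 2150 μL / 6.1366 = 350 μL

350 μL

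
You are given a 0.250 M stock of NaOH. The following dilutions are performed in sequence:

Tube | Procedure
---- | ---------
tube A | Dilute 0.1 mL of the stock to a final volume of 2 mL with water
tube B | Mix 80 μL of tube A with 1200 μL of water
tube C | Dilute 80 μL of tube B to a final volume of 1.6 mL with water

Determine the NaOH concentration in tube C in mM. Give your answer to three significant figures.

0.0391 mM

Step 1: 0.1 mL brought to 2 mL → factor 2/0.1 = 20
Step 2: 80 μL + 1200 μL = 1280 μL total → factor 1280/80 = 16
Step 3: 80 μL brought to 1.6 mL → factor 1600/80 = 20
Overall dilution factor = 20 × 16 × 20 = 6400
Final = 0.250 M / 6400 = 3.906 × 10^-5 M = 0.0391 mM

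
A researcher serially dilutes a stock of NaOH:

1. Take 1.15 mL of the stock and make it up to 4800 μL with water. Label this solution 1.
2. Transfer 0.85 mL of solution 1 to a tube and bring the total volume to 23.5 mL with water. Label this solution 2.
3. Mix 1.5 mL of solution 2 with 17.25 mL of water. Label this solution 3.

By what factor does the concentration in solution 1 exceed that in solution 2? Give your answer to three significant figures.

27.6

Step 1: 1.15 mL brought to 4800 μL → factor 4.8/1.15 = 4.1739
Step 2: 0.85 mL brought to 23.5 mL → factor 23.5/0.85 = 27.647
Dilution factor to solution 1 = 4.1739; to solution 2 = 115.4
[solution 1]/[solution 2] = (factor to solution 2)/(factor to solution 1) = 115.4/4.1739 = 27.6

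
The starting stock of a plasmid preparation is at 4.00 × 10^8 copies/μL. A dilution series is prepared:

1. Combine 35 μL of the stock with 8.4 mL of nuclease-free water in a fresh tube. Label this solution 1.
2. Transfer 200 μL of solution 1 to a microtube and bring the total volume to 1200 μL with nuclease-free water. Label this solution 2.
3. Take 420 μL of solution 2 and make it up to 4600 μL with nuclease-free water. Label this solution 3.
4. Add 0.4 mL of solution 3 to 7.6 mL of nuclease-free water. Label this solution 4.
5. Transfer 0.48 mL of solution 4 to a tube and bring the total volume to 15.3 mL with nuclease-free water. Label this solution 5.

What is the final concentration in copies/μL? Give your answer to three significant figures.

Step 1: 35 μL + 8.4 mL = 8435 μL total → factor 8435/35 = 241
Step 2: 200 μL brought to 1200 μL → factor 1200/200 = 6
Step 3: 420 μL brought to 4600 μL → factor 4600/420 = 10.952
Step 4: 0.4 mL + 7.6 mL = 8 mL total → factor 8/0.4 = 20
Step 5: 0.48 mL brought to 15.3 mL → factor 15.3/0.48 = 31.875
Overall dilution factor = 241 × 6 × 10.952 × 20 × 31.875 = 1.0096 × 10^7
Final = 4.00 × 10^8 copies/μL / 1.0096 × 10^7 = 39.6 copies/μL

39.6 copies/μL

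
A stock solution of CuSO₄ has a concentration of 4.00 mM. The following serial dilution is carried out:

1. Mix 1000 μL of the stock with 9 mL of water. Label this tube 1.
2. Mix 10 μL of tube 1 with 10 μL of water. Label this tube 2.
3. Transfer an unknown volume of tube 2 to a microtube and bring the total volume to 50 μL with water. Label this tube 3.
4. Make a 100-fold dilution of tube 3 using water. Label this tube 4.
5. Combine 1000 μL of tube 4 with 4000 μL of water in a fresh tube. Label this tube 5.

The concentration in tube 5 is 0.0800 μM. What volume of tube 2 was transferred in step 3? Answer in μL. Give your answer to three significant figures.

Step 1: 1000 μL + 9 mL = 10000 μL total → factor 10000/1000 = 10
Step 2: 10 μL + 10 μL = 20 μL total → factor 20/10 = 2
Step 3: v brought to 50 μL → factor = 50 μL/v
Step 4: 100-fold → factor 100
Step 5: 1000 μL + 4000 μL = 5000 μL total → factor 5000/1000 = 5
Product of known-step factors = 10000
Overall factor = 4.00 mM / (0.0800 μM) = 50000
Step-3 factor = 50000 / 10000 = 5
v = 50 μL / 5 = 10.0 μL

10.0 μL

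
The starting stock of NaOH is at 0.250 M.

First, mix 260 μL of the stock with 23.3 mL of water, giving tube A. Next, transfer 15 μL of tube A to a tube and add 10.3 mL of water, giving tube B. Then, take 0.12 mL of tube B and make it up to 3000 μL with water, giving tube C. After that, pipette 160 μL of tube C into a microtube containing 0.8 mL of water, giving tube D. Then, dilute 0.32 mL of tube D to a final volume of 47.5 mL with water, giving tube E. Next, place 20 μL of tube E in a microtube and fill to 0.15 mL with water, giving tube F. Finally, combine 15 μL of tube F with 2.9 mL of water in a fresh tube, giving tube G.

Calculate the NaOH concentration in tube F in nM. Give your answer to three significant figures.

Step 1: 260 μL + 23.3 mL = 23560 μL total → factor 23560/260 = 90.615
Step 2: 15 μL + 10.3 mL = 10315 μL total → factor 10315/15 = 687.67
Step 3: 0.12 mL brought to 3000 μL → factor 3/0.12 = 25
Step 4: 160 μL + 0.8 mL = 960 μL total → factor 960/160 = 6
Step 5: 0.32 mL brought to 47.5 mL → factor 47.5/0.32 = 148.44
Step 6: 20 μL brought to 0.15 mL → factor 150/20 = 7.5
Dilution factor through tube F = 90.615 × 687.67 × 25 × 6 × 148.44 × 7.5 = 1.0406 × 10^10
[tube F] = 0.250 M / 1.0406 × 10^10 = 2.403 × 10^-11 M = 0.0240 nM

0.0240 nM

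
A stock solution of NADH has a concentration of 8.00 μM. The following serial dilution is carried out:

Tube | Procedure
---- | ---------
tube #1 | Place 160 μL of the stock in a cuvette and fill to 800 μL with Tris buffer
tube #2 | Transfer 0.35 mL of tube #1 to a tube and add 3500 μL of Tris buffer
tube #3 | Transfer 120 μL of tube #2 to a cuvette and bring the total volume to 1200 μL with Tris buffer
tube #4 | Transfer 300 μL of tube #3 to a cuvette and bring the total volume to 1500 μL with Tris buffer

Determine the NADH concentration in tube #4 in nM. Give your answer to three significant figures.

Step 1: 160 μL brought to 800 μL → factor 800/160 = 5
Step 2: 0.35 mL + 3500 μL = 3.85 mL total → factor 3.85/0.35 = 11
Step 3: 120 μL brought to 1200 μL → factor 1200/120 = 10
Step 4: 300 μL brought to 1500 μL → factor 1500/300 = 5
Overall dilution factor = 5 × 11 × 10 × 5 = 2750
Final = 8.00 μM / 2750 = 0.002909 μM = 2.91 nM

2.91 nM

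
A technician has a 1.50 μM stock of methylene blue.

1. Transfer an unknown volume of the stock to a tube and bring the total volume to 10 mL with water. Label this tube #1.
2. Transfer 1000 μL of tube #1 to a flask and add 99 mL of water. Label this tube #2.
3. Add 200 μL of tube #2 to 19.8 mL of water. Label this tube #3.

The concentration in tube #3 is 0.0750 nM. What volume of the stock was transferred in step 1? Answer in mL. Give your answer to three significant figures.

5.00 mL

Step 1: v brought to 10 mL → factor = 10 mL/v
Step 2: 1000 μL + 99 mL = 1 × 10^5 μL total → factor 1 × 10^5/1000 = 100
Step 3: 200 μL + 19.8 mL = 20000 μL total → factor 20000/200 = 100
Product of known-step factors = 10000
Overall factor = 1.50 μM / (0.0750 nM) = 20000
Step-1 factor = 20000 / 10000 = 2
v = 10 mL / 2 = 5.00 mL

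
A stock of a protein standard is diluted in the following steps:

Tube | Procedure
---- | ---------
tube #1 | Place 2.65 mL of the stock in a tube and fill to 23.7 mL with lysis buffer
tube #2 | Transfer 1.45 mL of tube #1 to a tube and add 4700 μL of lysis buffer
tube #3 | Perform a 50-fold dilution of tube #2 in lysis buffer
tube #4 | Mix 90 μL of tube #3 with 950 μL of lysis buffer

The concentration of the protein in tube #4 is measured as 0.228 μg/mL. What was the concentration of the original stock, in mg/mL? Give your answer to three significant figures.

Step 1: 2.65 mL brought to 23.7 mL → factor 23.7/2.65 = 8.9434
Step 2: 1.45 mL + 4700 μL = 6.15 mL total → factor 6.15/1.45 = 4.2414
Step 3: 50-fold → factor 50
Step 4: 90 μL + 950 μL = 1040 μL total → factor 1040/90 = 11.556
Overall dilution factor = 8.9434 × 4.2414 × 50 × 11.556 = 21916
Stock = 0.228 μg/mL × 21916 = 4997 μg/mL = 5.00 mg/mL

5.00 mg/mL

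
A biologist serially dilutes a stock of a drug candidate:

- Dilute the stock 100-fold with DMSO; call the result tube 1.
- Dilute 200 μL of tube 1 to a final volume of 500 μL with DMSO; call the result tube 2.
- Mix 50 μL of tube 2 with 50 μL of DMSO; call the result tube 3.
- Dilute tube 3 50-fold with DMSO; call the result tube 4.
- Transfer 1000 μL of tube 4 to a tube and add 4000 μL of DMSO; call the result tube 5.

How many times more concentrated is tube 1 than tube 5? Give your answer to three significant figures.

1.25 × 10^3

Step 1: 100-fold → factor 100
Step 2: 200 μL brought to 500 μL → factor 500/200 = 2.5
Step 3: 50 μL + 50 μL = 100 μL total → factor 100/50 = 2
Step 4: 50-fold → factor 50
Step 5: 1000 μL + 4000 μL = 5000 μL total → factor 5000/1000 = 5
Dilution factor to tube 1 = 100; to tube 5 = 1.25 × 10^5
[tube 1]/[tube 5] = (factor to tube 5)/(factor to tube 1) = 1.25 × 10^5/100 = 1.25 × 10^3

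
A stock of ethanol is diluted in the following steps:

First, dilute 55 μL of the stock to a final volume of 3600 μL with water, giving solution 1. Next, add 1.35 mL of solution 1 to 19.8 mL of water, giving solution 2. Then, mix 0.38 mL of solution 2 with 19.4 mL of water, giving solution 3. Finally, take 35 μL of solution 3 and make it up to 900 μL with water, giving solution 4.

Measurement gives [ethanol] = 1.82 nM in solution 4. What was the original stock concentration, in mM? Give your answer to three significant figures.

2.50 mM

Step 1: 55 μL brought to 3600 μL → factor 3600/55 = 65.455
Step 2: 1.35 mL + 19.8 mL = 21.15 mL total → factor 21.15/1.35 = 15.667
Step 3: 0.38 mL + 19.4 mL = 19.78 mL total → factor 19.78/0.38 = 52.053
Step 4: 35 μL brought to 900 μL → factor 900/35 = 25.714
Overall dilution factor = 65.455 × 15.667 × 52.053 × 25.714 = 1.3726 × 10^6
Stock = 1.82 nM × 1.3726 × 10^6 = 2.498 × 10^6 nM = 2.50 mM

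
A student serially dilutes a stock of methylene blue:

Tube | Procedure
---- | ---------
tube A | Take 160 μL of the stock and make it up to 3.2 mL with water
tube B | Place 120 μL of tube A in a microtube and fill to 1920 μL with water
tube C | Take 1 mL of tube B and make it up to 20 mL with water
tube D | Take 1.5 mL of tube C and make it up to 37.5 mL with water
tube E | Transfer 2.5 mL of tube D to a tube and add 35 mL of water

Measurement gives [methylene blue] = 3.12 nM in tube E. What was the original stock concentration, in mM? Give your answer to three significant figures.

7.49 mM

Step 1: 160 μL brought to 3.2 mL → factor 3200/160 = 20
Step 2: 120 μL brought to 1920 μL → factor 1920/120 = 16
Step 3: 1 mL brought to 20 mL → factor 20/1 = 20
Step 4: 1.5 mL brought to 37.5 mL → factor 37.5/1.5 = 25
Step 5: 2.5 mL + 35 mL = 37.5 mL total → factor 37.5/2.5 = 15
Overall dilution factor = 20 × 16 × 20 × 25 × 15 = 2.4 × 10^6
Stock = 3.12 nM × 2.4 × 10^6 = 7.488 × 10^6 nM = 7.49 mM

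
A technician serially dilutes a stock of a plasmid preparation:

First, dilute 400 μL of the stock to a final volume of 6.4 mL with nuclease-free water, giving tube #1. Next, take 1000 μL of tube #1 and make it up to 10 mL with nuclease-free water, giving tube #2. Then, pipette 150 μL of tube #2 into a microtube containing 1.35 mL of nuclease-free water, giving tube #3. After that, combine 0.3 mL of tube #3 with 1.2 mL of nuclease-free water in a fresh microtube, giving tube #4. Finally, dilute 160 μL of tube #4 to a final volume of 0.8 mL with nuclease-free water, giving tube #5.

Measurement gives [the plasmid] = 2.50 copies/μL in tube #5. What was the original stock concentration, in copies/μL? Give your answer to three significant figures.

1.00 × 10^5 copies/μL

Step 1: 400 μL brought to 6.4 mL → factor 6400/400 = 16
Step 2: 1000 μL brought to 10 mL → factor 10000/1000 = 10
Step 3: 150 μL + 1.35 mL = 1500 μL total → factor 1500/150 = 10
Step 4: 0.3 mL + 1.2 mL = 1.5 mL total → factor 1.5/0.3 = 5
Step 5: 160 μL brought to 0.8 mL → factor 800/160 = 5
Overall dilution factor = 16 × 10 × 10 × 5 × 5 = 40000
Stock = 2.50 copies/μL × 40000 = 1.00 × 10^5 copies/μL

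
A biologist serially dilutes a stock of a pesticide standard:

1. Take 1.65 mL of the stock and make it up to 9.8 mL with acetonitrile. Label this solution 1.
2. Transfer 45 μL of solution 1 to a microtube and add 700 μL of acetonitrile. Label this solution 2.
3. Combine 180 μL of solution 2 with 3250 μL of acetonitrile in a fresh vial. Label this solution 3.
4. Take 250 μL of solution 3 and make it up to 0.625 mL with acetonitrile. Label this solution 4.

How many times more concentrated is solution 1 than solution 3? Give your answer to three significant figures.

Step 1: 1.65 mL brought to 9.8 mL → factor 9.8/1.65 = 5.9394
Step 2: 45 μL + 700 μL = 745 μL total → factor 745/45 = 16.556
Step 3: 180 μL + 3250 μL = 3430 μL total → factor 3430/180 = 19.056
Dilution factor to solution 1 = 5.9394; to solution 3 = 1873.7
[solution 1]/[solution 3] = (factor to solution 3)/(factor to solution 1) = 1873.7/5.9394 = 315

315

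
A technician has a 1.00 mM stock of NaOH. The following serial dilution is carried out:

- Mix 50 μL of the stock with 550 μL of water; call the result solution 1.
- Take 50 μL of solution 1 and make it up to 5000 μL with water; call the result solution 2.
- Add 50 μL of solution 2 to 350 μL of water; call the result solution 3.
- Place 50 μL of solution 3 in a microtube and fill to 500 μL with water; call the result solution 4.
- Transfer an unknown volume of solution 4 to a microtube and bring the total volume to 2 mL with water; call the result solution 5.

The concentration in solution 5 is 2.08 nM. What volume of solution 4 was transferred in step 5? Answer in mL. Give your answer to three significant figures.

0.399 mL

Step 1: 50 μL + 550 μL = 600 μL total → factor 600/50 = 12
Step 2: 50 μL brought to 5000 μL → factor 5000/50 = 100
Step 3: 50 μL + 350 μL = 400 μL total → factor 400/50 = 8
Step 4: 50 μL brought to 500 μL → factor 500/50 = 10
Step 5: v brought to 2 mL → factor = 2 mL/v
Product of known-step factors = 96000
Overall factor = 1.00 mM / (2.08 nM) = 4.8077 × 10^5
Step-5 factor = 4.8077 × 10^5 / 96000 = 5.008
v = 2 mL / 5.008 = 0.399 mL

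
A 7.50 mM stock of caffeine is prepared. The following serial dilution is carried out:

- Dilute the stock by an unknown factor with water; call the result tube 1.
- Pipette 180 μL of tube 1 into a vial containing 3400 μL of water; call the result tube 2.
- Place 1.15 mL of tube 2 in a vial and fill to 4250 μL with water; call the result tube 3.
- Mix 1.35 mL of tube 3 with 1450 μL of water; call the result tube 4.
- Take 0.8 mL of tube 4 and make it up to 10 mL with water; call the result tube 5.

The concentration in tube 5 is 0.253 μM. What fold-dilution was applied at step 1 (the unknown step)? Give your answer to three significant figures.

Step 1: unknown factor x
Step 2: 180 μL + 3400 μL = 3580 μL total → factor 3580/180 = 19.889
Step 3: 1.15 mL brought to 4250 μL → factor 4.25/1.15 = 3.6957
Step 4: 1.35 mL + 1450 μL = 2.8 mL total → factor 2.8/1.35 = 2.0741
Step 5: 0.8 mL brought to 10 mL → factor 10/0.8 = 12.5
Product of known-step factors = 1905.6
Overall factor = 7.50 mM / (0.253 μM) = 29644
x = 29644 / 1905.6 = 15.6

15.6-fold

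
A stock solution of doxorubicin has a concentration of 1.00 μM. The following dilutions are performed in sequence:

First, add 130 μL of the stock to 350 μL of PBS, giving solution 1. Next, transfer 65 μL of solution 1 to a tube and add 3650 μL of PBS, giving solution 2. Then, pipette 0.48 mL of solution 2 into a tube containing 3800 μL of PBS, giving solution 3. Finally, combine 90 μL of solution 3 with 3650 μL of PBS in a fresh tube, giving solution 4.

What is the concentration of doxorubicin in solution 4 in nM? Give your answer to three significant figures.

0.0128 nM

Step 1: 130 μL + 350 μL = 480 μL total → factor 480/130 = 3.6923
Step 2: 65 μL + 3650 μL = 3715 μL total → factor 3715/65 = 57.154
Step 3: 0.48 mL + 3800 μL = 4.28 mL total → factor 4.28/0.48 = 8.9167
Step 4: 90 μL + 3650 μL = 3740 μL total → factor 3740/90 = 41.556
Overall dilution factor = 3.6923 × 57.154 × 8.9167 × 41.556 = 78194
Final = 1.00 μM / 78194 = 1.279 × 10^-5 μM = 0.0128 nM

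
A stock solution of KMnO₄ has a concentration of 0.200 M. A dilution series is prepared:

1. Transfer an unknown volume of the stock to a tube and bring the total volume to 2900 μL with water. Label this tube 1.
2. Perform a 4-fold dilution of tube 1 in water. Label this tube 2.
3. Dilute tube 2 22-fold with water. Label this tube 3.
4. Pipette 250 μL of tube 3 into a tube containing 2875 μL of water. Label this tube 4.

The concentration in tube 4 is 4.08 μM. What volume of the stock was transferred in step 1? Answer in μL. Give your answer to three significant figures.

Step 1: v brought to 2900 μL → factor = 2900 μL/v
Step 2: 4-fold → factor 4
Step 3: 22-fold → factor 22
Step 4: 250 μL + 2875 μL = 3125 μL total → factor 3125/250 = 12.5
Product of known-step factors = 1100
Overall factor = 0.200 M / (4.08 μM) = 49020
Step-1 factor = 49020 / 1100 = 44.563
v = 2900 μL / 44.563 = 65.1 μL

65.1 μL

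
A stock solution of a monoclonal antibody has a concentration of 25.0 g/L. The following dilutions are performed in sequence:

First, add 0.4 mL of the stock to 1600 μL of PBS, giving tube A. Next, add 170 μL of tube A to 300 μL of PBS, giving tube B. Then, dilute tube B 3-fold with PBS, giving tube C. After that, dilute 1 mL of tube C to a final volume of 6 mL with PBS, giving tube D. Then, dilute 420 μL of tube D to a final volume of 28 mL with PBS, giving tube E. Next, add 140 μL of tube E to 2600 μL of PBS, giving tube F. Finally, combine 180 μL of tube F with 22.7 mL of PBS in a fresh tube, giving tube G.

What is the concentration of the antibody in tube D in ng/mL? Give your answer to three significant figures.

Step 1: 0.4 mL + 1600 μL = 2 mL total → factor 2/0.4 = 5
Step 2: 170 μL + 300 μL = 470 μL total → factor 470/170 = 2.7647
Step 3: 3-fold → factor 3
Step 4: 1 mL brought to 6 mL → factor 6/1 = 6
Dilution factor through tube D = 5 × 2.7647 × 3 × 6 = 248.82
[tube D] = 25.0 g/L / 248.82 = 0.1005 g/L = 1.00 × 10^5 ng/mL

1.00 × 10^5 ng/mL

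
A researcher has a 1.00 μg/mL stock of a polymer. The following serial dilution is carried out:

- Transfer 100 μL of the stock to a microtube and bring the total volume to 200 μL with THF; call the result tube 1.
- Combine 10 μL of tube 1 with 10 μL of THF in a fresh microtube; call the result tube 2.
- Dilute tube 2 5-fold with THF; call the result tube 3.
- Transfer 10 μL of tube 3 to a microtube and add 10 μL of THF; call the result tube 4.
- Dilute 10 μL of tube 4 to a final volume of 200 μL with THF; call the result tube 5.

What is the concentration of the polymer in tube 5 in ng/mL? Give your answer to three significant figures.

1.25 ng/mL

Step 1: 100 μL brought to 200 μL → factor 200/100 = 2
Step 2: 10 μL + 10 μL = 20 μL total → factor 20/10 = 2
Step 3: 5-fold → factor 5
Step 4: 10 μL + 10 μL = 20 μL total → factor 20/10 = 2
Step 5: 10 μL brought to 200 μL → factor 200/10 = 20
Overall dilution factor = 2 × 2 × 5 × 2 × 20 = 800
Final = 1.00 μg/mL / 800 = 0.001250 μg/mL = 1.25 ng/mL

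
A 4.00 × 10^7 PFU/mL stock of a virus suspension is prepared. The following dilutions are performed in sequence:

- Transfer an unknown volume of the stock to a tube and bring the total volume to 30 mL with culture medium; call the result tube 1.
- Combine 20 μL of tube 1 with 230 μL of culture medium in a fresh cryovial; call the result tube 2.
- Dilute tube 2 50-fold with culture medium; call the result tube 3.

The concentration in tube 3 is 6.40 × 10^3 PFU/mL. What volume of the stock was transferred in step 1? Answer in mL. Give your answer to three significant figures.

3.00 mL

Step 1: v brought to 30 mL → factor = 30 mL/v
Step 2: 20 μL + 230 μL = 250 μL total → factor 250/20 = 12.5
Step 3: 50-fold → factor 50
Product of known-step factors = 625
Overall factor = 4.00 × 10^7 PFU/mL / (6.40 × 10^3 PFU/mL) = 6250
Step-1 factor = 6250 / 625 = 10
v = 30 mL / 10 = 3.00 mL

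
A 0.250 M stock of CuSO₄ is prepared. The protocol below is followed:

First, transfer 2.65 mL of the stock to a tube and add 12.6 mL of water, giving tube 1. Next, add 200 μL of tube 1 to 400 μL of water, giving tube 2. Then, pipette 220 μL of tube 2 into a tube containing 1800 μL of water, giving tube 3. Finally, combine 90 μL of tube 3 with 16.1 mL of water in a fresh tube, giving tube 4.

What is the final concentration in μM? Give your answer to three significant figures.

Step 1: 2.65 mL + 12.6 mL = 15.25 mL total → factor 15.25/2.65 = 5.7547
Step 2: 200 μL + 400 μL = 600 μL total → factor 600/200 = 3
Step 3: 220 μL + 1800 μL = 2020 μL total → factor 2020/220 = 9.1818
Step 4: 90 μL + 16.1 mL = 16190 μL total → factor 16190/90 = 179.89
Overall dilution factor = 5.7547 × 3 × 9.1818 × 179.89 = 28515
Final = 0.250 M / 28515 = 8.767 × 10^-6 M = 8.77 μM

8.77 μM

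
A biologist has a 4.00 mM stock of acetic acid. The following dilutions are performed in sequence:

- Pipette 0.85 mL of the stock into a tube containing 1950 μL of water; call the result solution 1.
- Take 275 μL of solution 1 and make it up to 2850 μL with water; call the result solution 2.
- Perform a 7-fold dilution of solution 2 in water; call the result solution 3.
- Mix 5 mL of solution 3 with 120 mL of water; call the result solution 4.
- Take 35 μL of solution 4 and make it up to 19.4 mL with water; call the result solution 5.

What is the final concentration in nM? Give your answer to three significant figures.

1.21 nM

Step 1: 0.85 mL + 1950 μL = 2.8 mL total → factor 2.8/0.85 = 3.2941
Step 2: 275 μL brought to 2850 μL → factor 2850/275 = 10.364
Step 3: 7-fold → factor 7
Step 4: 5 mL + 120 mL = 125 mL total → factor 125/5 = 25
Step 5: 35 μL brought to 19.4 mL → factor 19400/35 = 554.29
Overall dilution factor = 3.2941 × 10.364 × 7 × 25 × 554.29 = 3.3115 × 10^6
Final = 4.00 mM / 3.3115 × 10^6 = 1.208 × 10^-6 mM = 1.21 nM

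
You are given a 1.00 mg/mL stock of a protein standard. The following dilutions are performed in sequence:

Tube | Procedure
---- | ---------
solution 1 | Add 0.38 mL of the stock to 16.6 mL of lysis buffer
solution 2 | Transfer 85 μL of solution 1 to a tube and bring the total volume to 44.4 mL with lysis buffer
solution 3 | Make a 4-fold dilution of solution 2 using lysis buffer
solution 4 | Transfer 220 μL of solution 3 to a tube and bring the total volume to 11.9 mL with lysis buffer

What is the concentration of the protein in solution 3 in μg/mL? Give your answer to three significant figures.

Step 1: 0.38 mL + 16.6 mL = 16.98 mL total → factor 16.98/0.38 = 44.684
Step 2: 85 μL brought to 44.4 mL → factor 44400/85 = 522.35
Step 3: 4-fold → factor 4
Dilution factor through solution 3 = 44.684 × 522.35 × 4 = 93364
[solution 3] = 1.00 mg/mL / 93364 = 1.071 × 10^-5 mg/mL = 0.0107 μg/mL

0.0107 μg/mL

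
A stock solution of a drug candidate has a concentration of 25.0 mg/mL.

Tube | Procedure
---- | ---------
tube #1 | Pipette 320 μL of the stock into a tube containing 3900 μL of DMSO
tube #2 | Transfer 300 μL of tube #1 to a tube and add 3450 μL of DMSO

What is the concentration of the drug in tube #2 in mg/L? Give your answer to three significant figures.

152 mg/L

Step 1: 320 μL + 3900 μL = 4220 μL total → factor 4220/320 = 13.188
Step 2: 300 μL + 3450 μL = 3750 μL total → factor 3750/300 = 12.5
Overall dilution factor = 13.188 × 12.5 = 164.84
Final = 25.0 mg/mL / 164.84 = 0.1517 mg/mL = 152 mg/L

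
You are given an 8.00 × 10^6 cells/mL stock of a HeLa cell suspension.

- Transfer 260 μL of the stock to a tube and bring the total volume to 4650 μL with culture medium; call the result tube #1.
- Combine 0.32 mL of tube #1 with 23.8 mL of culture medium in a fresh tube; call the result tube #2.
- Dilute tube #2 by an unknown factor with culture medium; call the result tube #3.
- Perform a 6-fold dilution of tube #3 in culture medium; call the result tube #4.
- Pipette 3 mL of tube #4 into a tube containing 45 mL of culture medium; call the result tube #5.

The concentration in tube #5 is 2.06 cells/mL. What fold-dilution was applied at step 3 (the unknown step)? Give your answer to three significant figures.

Step 1: 260 μL brought to 4650 μL → factor 4650/260 = 17.885
Step 2: 0.32 mL + 23.8 mL = 24.12 mL total → factor 24.12/0.32 = 75.375
Step 3: unknown factor x
Step 4: 6-fold → factor 6
Step 5: 3 mL + 45 mL = 48 mL total → factor 48/3 = 16
Product of known-step factors = 1.2941 × 10^5
Overall factor = 8.00 × 10^6 cells/mL / (2.06 cells/mL) = 3.8835 × 10^6
x = 3.8835 × 10^6 / 1.2941 × 10^5 = 30.0

30.0-fold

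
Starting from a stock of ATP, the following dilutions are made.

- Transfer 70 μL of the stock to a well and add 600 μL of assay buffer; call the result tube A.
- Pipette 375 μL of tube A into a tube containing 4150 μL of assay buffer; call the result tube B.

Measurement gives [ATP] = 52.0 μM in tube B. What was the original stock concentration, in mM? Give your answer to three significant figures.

6.01 mM

Step 1: 70 μL + 600 μL = 670 μL total → factor 670/70 = 9.5714
Step 2: 375 μL + 4150 μL = 4525 μL total → factor 4525/375 = 12.067
Overall dilution factor = 9.5714 × 12.067 = 115.5
Stock = 52.0 μM × 115.5 = 6006 μM = 6.01 mM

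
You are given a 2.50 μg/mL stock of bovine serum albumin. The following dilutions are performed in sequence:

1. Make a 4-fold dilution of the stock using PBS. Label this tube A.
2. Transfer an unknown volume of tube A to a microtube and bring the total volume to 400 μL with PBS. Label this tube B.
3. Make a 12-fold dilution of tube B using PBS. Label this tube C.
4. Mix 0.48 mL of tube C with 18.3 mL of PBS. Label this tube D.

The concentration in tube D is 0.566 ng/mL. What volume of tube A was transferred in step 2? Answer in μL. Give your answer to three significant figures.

170 μL

Step 1: 4-fold → factor 4
Step 2: v brought to 400 μL → factor = 400 μL/v
Step 3: 12-fold → factor 12
Step 4: 0.48 mL + 18.3 mL = 18.78 mL total → factor 18.78/0.48 = 39.125
Product of known-step factors = 1878
Overall factor = 2.50 μg/mL / (0.566 ng/mL) = 4417
Step-2 factor = 4417 / 1878 = 2.3519
v = 400 μL / 2.3519 = 170 μL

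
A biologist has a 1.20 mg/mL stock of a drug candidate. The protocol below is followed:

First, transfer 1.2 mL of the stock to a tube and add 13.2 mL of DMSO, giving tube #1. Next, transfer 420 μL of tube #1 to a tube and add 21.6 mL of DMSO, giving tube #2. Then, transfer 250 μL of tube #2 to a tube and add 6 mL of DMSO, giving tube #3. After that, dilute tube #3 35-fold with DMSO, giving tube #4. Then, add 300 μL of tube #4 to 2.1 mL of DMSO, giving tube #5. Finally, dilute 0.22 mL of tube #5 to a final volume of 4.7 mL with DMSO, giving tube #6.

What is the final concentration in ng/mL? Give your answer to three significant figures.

0.0128 ng/mL

Step 1: 1.2 mL + 13.2 mL = 14.4 mL total → factor 14.4/1.2 = 12
Step 2: 420 μL + 21.6 mL = 22020 μL total → factor 22020/420 = 52.429
Step 3: 250 μL + 6 mL = 6250 μL total → factor 6250/250 = 25
Step 4: 35-fold → factor 35
Step 5: 300 μL + 2.1 mL = 2400 μL total → factor 2400/300 = 8
Step 6: 0.22 mL brought to 4.7 mL → factor 4.7/0.22 = 21.364
Overall dilution factor = 12 × 52.429 × 25 × 35 × 8 × 21.364 = 9.4085 × 10^7
Final = 1.20 mg/mL / 9.4085 × 10^7 = 1.275 × 10^-8 mg/mL = 0.0128 ng/mL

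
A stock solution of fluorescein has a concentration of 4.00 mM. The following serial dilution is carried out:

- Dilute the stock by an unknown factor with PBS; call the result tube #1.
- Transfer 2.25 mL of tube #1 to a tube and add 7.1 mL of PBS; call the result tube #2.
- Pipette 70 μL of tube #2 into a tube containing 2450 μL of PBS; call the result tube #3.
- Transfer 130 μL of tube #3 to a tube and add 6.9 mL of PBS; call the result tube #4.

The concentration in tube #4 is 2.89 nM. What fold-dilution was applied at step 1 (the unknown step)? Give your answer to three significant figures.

171-fold

Step 1: unknown factor x
Step 2: 2.25 mL + 7.1 mL = 9.35 mL total → factor 9.35/2.25 = 4.1556
Step 3: 70 μL + 2450 μL = 2520 μL total → factor 2520/70 = 36
Step 4: 130 μL + 6.9 mL = 7030 μL total → factor 7030/130 = 54.077
Product of known-step factors = 8089.9
Overall factor = 4.00 mM / (2.89 nM) = 1.3841 × 10^6
x = 1.3841 × 10^6 / 8089.9 = 171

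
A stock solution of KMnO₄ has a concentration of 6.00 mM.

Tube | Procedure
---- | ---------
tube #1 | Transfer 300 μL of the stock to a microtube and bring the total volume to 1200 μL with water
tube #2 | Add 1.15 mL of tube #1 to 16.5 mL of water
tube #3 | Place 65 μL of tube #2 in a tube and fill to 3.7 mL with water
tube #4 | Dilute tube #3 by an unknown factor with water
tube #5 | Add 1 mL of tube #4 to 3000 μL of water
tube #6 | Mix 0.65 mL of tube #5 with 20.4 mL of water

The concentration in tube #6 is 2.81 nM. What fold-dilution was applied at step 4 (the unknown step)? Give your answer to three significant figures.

4.72-fold

Step 1: 300 μL brought to 1200 μL → factor 1200/300 = 4
Step 2: 1.15 mL + 16.5 mL = 17.65 mL total → factor 17.65/1.15 = 15.348
Step 3: 65 μL brought to 3.7 mL → factor 3700/65 = 56.923
Step 4: unknown factor x
Step 5: 1 mL + 3000 μL = 4 mL total → factor 4/1 = 4
Step 6: 0.65 mL + 20.4 mL = 21.05 mL total → factor 21.05/0.65 = 32.385
Product of known-step factors = 4.5268 × 10^5
Overall factor = 6.00 mM / (2.81 nM) = 2.1352 × 10^6
x = 2.1352 × 10^6 / 4.5268 × 10^5 = 4.72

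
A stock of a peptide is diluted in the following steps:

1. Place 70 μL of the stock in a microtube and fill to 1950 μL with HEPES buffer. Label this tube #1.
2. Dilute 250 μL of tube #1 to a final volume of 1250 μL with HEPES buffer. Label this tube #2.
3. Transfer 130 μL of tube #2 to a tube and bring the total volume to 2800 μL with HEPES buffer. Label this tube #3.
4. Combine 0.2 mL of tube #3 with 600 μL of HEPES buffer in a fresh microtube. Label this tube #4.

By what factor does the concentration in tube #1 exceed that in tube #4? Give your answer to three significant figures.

431

Step 1: 70 μL brought to 1950 μL → factor 1950/70 = 27.857
Step 2: 250 μL brought to 1250 μL → factor 1250/250 = 5
Step 3: 130 μL brought to 2800 μL → factor 2800/130 = 21.538
Step 4: 0.2 mL + 600 μL = 0.8 mL total → factor 0.8/0.2 = 4
Dilution factor to tube #1 = 27.857; to tube #4 = 12000
[tube #1]/[tube #4] = (factor to tube #4)/(factor to tube #1) = 12000/27.857 = 431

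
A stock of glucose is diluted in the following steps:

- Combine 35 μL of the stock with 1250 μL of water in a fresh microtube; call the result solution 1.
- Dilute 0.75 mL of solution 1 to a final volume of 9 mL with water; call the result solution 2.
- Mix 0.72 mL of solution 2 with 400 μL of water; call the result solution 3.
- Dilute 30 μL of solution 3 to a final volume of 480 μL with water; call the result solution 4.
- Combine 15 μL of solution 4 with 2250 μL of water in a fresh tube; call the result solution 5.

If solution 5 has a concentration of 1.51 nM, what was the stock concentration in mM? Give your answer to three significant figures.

Step 1: 35 μL + 1250 μL = 1285 μL total → factor 1285/35 = 36.714
Step 2: 0.75 mL brought to 9 mL → factor 9/0.75 = 12
Step 3: 0.72 mL + 400 μL = 1.12 mL total → factor 1.12/0.72 = 1.5556
Step 4: 30 μL brought to 480 μL → factor 480/30 = 16
Step 5: 15 μL + 2250 μL = 2265 μL total → factor 2265/15 = 151
Overall dilution factor = 36.714 × 12 × 1.5556 × 16 × 151 = 1.6558 × 10^6
Stock = 1.51 nM × 1.6558 × 10^6 = 2.500 × 10^6 nM = 2.50 mM

2.50 mM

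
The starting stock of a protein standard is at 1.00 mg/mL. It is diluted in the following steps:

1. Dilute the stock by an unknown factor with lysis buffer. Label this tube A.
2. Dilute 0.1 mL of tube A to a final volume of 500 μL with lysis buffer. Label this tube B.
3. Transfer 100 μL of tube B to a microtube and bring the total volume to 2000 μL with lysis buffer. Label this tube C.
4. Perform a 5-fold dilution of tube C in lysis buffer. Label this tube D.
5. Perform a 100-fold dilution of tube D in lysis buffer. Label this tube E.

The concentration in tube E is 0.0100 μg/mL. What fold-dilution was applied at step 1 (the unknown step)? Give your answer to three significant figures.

Step 1: unknown factor x
Step 2: 0.1 mL brought to 500 μL → factor 0.5/0.1 = 5
Step 3: 100 μL brought to 2000 μL → factor 2000/100 = 20
Step 4: 5-fold → factor 5
Step 5: 100-fold → factor 100
Product of known-step factors = 50000
Overall factor = 1.00 mg/mL / (0.0100 μg/mL) = 1 × 10^5
x = 1 × 10^5 / 50000 = 2.00

2.00-fold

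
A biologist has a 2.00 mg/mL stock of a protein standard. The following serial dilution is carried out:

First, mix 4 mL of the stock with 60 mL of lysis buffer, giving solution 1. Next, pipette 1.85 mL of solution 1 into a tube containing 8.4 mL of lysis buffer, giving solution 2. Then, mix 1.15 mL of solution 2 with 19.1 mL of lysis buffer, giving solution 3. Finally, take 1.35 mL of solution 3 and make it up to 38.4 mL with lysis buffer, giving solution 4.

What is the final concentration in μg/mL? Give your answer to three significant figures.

Step 1: 4 mL + 60 mL = 64 mL total → factor 64/4 = 16
Step 2: 1.85 mL + 8.4 mL = 10.25 mL total → factor 10.25/1.85 = 5.5405
Step 3: 1.15 mL + 19.1 mL = 20.25 mL total → factor 20.25/1.15 = 17.609
Step 4: 1.35 mL brought to 38.4 mL → factor 38.4/1.35 = 28.444
Overall dilution factor = 16 × 5.5405 × 17.609 × 28.444 = 44401
Final = 2.00 mg/mL / 44401 = 4.504 × 10^-5 mg/mL = 0.0450 μg/mL

0.0450 μg/mL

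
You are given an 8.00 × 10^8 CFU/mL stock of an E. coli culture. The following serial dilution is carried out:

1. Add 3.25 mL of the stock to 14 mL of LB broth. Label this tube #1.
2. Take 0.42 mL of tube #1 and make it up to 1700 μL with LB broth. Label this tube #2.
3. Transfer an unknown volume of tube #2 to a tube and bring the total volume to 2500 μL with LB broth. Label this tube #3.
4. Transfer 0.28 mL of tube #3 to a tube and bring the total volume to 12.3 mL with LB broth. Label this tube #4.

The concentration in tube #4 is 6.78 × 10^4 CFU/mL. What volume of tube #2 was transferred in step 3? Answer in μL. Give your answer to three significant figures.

200 μL

Step 1: 3.25 mL + 14 mL = 17.25 mL total → factor 17.25/3.25 = 5.3077
Step 2: 0.42 mL brought to 1700 μL → factor 1.7/0.42 = 4.0476
Step 3: v brought to 2500 μL → factor = 2500 μL/v
Step 4: 0.28 mL brought to 12.3 mL → factor 12.3/0.28 = 43.929
Product of known-step factors = 943.74
Overall factor = 8.00 × 10^8 CFU/mL / (6.78 × 10^4 CFU/mL) = 11799
Step-3 factor = 11799 / 943.74 = 12.503
v = 2500 μL / 12.503 = 200 μL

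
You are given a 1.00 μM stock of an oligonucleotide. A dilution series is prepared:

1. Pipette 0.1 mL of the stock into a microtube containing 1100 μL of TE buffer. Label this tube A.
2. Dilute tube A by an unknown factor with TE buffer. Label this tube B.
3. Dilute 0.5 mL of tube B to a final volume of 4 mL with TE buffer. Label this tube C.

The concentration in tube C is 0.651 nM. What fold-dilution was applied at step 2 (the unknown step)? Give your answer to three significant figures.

16.0-fold

Step 1: 0.1 mL + 1100 μL = 1.2 mL total → factor 1.2/0.1 = 12
Step 2: unknown factor x
Step 3: 0.5 mL brought to 4 mL → factor 4/0.5 = 8
Product of known-step factors = 96
Overall factor = 1.00 μM / (0.651 nM) = 1536.1
x = 1536.1 / 96 = 16.0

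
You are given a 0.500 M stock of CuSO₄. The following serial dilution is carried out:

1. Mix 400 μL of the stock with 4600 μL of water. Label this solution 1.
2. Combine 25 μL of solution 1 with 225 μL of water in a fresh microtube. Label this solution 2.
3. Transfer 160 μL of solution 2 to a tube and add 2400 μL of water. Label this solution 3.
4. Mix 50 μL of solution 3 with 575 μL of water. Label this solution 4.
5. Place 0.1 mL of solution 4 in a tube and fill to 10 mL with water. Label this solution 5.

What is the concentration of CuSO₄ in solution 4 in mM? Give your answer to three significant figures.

0.0200 mM

Step 1: 400 μL + 4600 μL = 5000 μL total → factor 5000/400 = 12.5
Step 2: 25 μL + 225 μL = 250 μL total → factor 250/25 = 10
Step 3: 160 μL + 2400 μL = 2560 μL total → factor 2560/160 = 16
Step 4: 50 μL + 575 μL = 625 μL total → factor 625/50 = 12.5
Dilution factor through solution 4 = 12.5 × 10 × 16 × 12.5 = 25000
[solution 4] = 0.500 M / 25000 = 2.000 × 10^-5 M = 0.0200 mM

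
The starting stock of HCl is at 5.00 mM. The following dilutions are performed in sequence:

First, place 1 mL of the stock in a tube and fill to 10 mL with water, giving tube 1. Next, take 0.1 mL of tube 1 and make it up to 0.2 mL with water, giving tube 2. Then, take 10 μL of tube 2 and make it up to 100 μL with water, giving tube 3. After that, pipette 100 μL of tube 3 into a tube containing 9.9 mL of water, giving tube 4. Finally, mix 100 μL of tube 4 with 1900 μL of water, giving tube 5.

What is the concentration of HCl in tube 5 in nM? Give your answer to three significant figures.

12.5 nM

Step 1: 1 mL brought to 10 mL → factor 10/1 = 10
Step 2: 0.1 mL brought to 0.2 mL → factor 0.2/0.1 = 2
Step 3: 10 μL brought to 100 μL → factor 100/10 = 10
Step 4: 100 μL + 9.9 mL = 10000 μL total → factor 10000/100 = 100
Step 5: 100 μL + 1900 μL = 2000 μL total → factor 2000/100 = 20
Overall dilution factor = 10 × 2 × 10 × 100 × 20 = 4 × 10^5
Final = 5.00 mM / 4 × 10^5 = 1.250 × 10^-5 mM = 12.5 nM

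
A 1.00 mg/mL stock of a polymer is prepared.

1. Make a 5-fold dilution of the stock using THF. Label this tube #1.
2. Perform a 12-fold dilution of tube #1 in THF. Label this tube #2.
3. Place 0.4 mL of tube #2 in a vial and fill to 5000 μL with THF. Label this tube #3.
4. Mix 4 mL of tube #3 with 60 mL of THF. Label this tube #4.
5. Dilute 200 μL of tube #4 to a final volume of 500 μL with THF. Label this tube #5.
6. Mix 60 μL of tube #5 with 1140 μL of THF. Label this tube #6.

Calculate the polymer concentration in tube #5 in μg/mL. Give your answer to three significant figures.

Step 1: 5-fold → factor 5
Step 2: 12-fold → factor 12
Step 3: 0.4 mL brought to 5000 μL → factor 5/0.4 = 12.5
Step 4: 4 mL + 60 mL = 64 mL total → factor 64/4 = 16
Step 5: 200 μL brought to 500 μL → factor 500/200 = 2.5
Dilution factor through tube #5 = 5 × 12 × 12.5 × 16 × 2.5 = 30000
[tube #5] = 1.00 mg/mL / 30000 = 3.333 × 10^-5 mg/mL = 0.0333 μg/mL

0.0333 μg/mL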